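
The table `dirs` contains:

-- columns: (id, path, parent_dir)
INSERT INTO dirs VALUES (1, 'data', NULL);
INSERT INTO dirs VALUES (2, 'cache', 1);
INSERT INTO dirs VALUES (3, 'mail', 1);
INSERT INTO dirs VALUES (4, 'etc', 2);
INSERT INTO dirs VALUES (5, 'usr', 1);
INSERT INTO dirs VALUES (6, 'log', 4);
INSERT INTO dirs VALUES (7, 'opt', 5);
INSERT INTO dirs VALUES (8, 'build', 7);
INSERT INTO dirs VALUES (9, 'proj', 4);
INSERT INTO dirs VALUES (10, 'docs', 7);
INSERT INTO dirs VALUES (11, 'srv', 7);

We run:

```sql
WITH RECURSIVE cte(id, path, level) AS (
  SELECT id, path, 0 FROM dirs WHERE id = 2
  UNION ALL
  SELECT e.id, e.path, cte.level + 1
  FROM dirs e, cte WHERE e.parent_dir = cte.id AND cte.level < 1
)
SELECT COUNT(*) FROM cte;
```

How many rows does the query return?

Base: id=2 (cache) at level 0.
Iteration 1: rows with parent_dir in {2} -> etc (id 4, level 1).
Iteration 2: level < 1 fails for all current rows; recursion stops.
Total rows emitted: 2.

2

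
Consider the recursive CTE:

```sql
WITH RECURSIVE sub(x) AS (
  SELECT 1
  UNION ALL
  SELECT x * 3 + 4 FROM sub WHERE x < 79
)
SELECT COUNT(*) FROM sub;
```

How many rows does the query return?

Base: x=1.
Iteration 1: 1 < 79 holds -> x = 1 * 3 + 4 = 7.
Iteration 2: 7 < 79 holds -> x = 7 * 3 + 4 = 25.
Iteration 3: 25 < 79 holds -> x = 25 * 3 + 4 = 79.
Iteration 4: 79 < 79 fails; recursion stops.
Total rows emitted: 4.

4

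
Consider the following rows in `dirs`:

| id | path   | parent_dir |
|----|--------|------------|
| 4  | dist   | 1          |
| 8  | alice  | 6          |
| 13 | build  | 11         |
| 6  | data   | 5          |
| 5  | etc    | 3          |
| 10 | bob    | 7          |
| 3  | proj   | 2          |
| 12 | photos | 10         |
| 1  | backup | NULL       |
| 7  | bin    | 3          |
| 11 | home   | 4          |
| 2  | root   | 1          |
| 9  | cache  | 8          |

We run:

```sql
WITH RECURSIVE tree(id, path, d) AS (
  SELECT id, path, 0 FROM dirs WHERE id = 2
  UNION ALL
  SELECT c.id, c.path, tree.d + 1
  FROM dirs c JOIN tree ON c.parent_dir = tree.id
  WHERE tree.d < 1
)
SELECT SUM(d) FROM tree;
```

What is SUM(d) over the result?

1

Base: id=2 (root) at d 0.
Iteration 1: rows with parent_dir in {2} -> proj (id 3, d 1).
Iteration 2: d < 1 fails for all current rows; recursion stops.
SUM(d) = 0 + 1 = 1.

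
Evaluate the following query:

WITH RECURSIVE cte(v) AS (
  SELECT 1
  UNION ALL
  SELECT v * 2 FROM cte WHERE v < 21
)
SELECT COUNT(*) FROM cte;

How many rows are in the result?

Base: v=1.
Iteration 1: 1 < 21 holds -> v = 1 * 2 = 2.
Iteration 2: 2 < 21 holds -> v = 2 * 2 = 4.
Iteration 3: 4 < 21 holds -> v = 4 * 2 = 8.
Iteration 4: 8 < 21 holds -> v = 8 * 2 = 16.
Iteration 5: 16 < 21 holds -> v = 16 * 2 = 32.
Iteration 6: 32 < 21 fails; recursion stops.
Total rows emitted: 6.

6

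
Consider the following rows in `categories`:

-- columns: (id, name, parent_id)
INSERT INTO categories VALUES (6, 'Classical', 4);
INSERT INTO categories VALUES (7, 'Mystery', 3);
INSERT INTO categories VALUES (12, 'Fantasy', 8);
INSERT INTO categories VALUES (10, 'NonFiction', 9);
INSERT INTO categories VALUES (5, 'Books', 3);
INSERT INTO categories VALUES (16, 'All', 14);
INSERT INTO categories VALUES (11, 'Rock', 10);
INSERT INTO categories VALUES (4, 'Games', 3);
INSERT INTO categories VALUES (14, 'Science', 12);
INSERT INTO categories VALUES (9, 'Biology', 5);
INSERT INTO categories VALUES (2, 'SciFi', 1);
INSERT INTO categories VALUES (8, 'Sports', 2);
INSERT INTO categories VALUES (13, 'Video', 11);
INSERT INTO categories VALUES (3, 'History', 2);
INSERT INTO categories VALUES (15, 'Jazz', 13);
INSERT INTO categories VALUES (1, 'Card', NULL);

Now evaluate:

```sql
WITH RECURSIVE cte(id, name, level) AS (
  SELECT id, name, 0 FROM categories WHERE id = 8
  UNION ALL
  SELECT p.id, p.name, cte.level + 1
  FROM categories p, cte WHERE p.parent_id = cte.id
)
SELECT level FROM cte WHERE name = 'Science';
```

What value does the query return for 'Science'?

Base: id=8 (Sports) at level 0.
Iteration 1: rows with parent_id in {8} -> Fantasy (id 12, level 1).
Iteration 2: rows with parent_id in {12} -> Science (id 14, level 2).
Iteration 3: rows with parent_id in {14} -> All (id 16, level 3).
Iteration 4: no rows with parent_id in {16}; recursion stops.

2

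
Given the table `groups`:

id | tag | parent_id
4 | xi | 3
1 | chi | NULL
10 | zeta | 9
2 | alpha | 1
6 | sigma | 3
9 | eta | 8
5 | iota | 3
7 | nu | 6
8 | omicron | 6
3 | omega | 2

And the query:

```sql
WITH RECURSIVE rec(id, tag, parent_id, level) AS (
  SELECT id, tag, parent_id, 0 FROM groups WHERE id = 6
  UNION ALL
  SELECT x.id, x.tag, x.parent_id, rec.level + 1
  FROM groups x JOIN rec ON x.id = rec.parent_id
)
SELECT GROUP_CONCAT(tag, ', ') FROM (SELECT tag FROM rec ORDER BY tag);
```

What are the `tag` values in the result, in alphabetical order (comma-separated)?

alpha, chi, omega, sigma

Base: id=6 (sigma), parent_id=3, level 0.
Iteration 1: join on id=3 -> omega (id 3, parent_id=2, level 1).
Iteration 2: join on id=2 -> alpha (id 2, parent_id=1, level 2).
Iteration 3: join on id=1 -> chi (id 1, parent_id=NULL, level 3).
Iteration 4: parent_id is NULL; no match; recursion stops.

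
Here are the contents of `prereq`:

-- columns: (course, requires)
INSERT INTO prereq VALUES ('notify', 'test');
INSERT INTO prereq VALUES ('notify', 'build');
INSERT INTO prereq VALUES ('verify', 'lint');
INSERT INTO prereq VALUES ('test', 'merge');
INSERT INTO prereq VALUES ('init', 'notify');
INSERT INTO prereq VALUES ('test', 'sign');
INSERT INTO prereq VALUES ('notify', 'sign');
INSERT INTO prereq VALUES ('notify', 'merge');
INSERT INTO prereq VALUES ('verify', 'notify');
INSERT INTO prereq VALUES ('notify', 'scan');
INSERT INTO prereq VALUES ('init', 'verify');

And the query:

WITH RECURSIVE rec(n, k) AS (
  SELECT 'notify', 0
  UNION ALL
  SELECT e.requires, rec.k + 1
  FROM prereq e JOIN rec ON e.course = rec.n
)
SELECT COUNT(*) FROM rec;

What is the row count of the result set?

Base: (notify, k=0).
Iteration 1: edges from {notify} -> (build, k=1), (merge, k=1), (scan, k=1), (sign, k=1), (test, k=1).
Iteration 2: edges from {build,merge,scan,sign,test} -> (merge, k=2), (sign, k=2).
Iteration 3: no outgoing edges from {merge,sign}; recursion stops.
Total rows emitted: 8.

8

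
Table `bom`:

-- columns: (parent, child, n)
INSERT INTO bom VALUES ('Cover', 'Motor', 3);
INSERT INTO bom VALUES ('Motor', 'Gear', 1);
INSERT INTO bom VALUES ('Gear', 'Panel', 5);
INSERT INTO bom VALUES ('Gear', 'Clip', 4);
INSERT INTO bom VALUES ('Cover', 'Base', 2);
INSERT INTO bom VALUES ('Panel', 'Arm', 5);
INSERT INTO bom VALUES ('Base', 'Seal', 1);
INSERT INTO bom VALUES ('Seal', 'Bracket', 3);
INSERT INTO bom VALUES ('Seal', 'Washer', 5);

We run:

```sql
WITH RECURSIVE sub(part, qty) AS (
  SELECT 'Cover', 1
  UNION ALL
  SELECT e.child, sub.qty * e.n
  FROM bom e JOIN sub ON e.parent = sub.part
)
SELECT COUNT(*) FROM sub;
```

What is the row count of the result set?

Base: (Cover, qty=1).
Iteration 1: components of {Cover} -> Base = 1*2 = 2, Motor = 1*3 = 3.
Iteration 2: components of {Base,Motor} -> Gear = 3*1 = 3, Seal = 2*1 = 2.
Iteration 3: components of {Gear,Seal} -> Bracket = 2*3 = 6, Clip = 3*4 = 12, Panel = 3*5 = 15, Washer = 2*5 = 10.
Iteration 4: components of {Bracket,Clip,Panel,Washer} -> Arm = 15*5 = 75.
Iteration 5: no further components; recursion stops.
Total rows emitted: 10.

10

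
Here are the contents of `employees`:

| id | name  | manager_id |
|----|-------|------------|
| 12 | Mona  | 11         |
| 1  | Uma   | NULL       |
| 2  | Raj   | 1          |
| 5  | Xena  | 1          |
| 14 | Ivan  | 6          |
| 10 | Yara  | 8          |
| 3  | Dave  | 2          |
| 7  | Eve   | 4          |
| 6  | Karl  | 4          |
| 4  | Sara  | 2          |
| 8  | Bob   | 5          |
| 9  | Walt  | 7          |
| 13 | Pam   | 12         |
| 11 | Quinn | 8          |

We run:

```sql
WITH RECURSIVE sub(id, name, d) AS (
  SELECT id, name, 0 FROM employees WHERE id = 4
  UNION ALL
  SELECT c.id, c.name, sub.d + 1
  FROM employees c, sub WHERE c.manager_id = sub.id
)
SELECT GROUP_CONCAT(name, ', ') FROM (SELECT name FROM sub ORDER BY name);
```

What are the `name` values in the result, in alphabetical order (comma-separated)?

Base: id=4 (Sara) at d 0.
Iteration 1: rows with manager_id in {4} -> Karl (id 6, d 1), Eve (id 7, d 1).
Iteration 2: rows with manager_id in {6,7} -> Walt (id 9, d 2), Ivan (id 14, d 2).
Iteration 3: no rows with manager_id in {9,14}; recursion stops.

Eve, Ivan, Karl, Sara, Walt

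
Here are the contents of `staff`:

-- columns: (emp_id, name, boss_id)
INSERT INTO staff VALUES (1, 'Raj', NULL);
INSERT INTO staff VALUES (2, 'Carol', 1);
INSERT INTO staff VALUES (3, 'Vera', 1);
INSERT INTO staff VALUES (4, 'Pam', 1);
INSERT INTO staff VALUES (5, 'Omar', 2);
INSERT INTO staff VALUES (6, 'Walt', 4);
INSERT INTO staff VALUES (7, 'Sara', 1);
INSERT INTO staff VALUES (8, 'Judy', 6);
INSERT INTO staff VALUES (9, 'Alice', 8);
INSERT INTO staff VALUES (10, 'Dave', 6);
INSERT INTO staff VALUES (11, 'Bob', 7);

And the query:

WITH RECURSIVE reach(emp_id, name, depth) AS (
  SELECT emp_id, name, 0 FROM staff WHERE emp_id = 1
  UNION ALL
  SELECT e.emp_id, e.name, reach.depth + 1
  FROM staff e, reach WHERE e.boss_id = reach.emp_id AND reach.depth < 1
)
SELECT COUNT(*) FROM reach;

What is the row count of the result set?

5

Base: emp_id=1 (Raj) at depth 0.
Iteration 1: rows with boss_id in {1} -> Carol (id 2, depth 1), Vera (id 3, depth 1), Pam (id 4, depth 1), Sara (id 7, depth 1).
Iteration 2: depth < 1 fails for all current rows; recursion stops.
Total rows emitted: 5.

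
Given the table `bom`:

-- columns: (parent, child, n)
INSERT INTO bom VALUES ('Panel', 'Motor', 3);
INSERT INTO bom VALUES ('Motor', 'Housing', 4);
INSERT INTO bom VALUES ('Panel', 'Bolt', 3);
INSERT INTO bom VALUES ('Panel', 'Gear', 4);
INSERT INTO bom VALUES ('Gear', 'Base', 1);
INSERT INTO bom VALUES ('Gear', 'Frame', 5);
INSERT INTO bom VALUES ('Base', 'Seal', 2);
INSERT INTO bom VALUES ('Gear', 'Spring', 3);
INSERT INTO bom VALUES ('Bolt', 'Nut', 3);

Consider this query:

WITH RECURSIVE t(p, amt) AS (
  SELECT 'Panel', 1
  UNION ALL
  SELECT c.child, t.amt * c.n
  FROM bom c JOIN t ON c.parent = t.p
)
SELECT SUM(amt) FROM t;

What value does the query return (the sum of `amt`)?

76

Base: (Panel, amt=1).
Iteration 1: components of {Panel} -> Bolt = 1*3 = 3, Gear = 1*4 = 4, Motor = 1*3 = 3.
Iteration 2: components of {Bolt,Gear,Motor} -> Base = 4*1 = 4, Frame = 4*5 = 20, Housing = 3*4 = 12, Nut = 3*3 = 9, Spring = 4*3 = 12.
Iteration 3: components of {Base,Frame,Housing,Nut,Spring} -> Seal = 4*2 = 8.
Iteration 4: no further components; recursion stops.
SUM(amt) = 1 + 3 + 3 + 4 + 12 + 9 + 4 + 20 + 12 + 8 = 76.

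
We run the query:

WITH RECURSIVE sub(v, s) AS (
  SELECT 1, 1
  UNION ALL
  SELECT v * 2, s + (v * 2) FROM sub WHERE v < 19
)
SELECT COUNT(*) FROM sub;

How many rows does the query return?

6

Base: v=1, s=1.
Iteration 1: 1 < 19 holds -> v = 1 * 2 = 2, s = 1 + 2 = 3.
Iteration 2: 2 < 19 holds -> v = 2 * 2 = 4, s = 3 + 4 = 7.
Iteration 3: 4 < 19 holds -> v = 4 * 2 = 8, s = 7 + 8 = 15.
Iteration 4: 8 < 19 holds -> v = 8 * 2 = 16, s = 15 + 16 = 31.
Iteration 5: 16 < 19 holds -> v = 16 * 2 = 32, s = 31 + 32 = 63.
Iteration 6: 32 < 19 fails; recursion stops.
Total rows emitted: 6.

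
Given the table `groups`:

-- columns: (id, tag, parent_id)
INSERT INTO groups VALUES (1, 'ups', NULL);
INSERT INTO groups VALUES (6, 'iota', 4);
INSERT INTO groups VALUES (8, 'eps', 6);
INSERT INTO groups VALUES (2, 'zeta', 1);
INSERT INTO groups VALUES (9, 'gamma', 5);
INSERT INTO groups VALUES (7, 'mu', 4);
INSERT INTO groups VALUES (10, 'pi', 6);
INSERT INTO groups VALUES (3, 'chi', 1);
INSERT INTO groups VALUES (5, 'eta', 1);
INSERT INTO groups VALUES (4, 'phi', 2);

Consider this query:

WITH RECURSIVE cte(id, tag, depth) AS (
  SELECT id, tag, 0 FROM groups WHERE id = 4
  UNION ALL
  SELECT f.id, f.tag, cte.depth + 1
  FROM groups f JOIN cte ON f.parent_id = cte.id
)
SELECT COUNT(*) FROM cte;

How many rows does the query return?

Base: id=4 (phi) at depth 0.
Iteration 1: rows with parent_id in {4} -> iota (id 6, depth 1), mu (id 7, depth 1).
Iteration 2: rows with parent_id in {6,7} -> eps (id 8, depth 2), pi (id 10, depth 2).
Iteration 3: no rows with parent_id in {8,10}; recursion stops.
Total rows emitted: 5.

5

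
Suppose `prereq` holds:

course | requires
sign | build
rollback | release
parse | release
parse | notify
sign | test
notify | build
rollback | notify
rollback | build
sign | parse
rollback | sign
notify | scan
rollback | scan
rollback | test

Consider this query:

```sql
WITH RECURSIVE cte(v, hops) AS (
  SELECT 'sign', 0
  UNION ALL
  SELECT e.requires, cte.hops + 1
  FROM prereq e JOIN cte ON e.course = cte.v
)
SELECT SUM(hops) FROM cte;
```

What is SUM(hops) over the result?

13

Base: (sign, hops=0).
Iteration 1: edges from {sign} -> (build, hops=1), (parse, hops=1), (test, hops=1).
Iteration 2: edges from {build,parse,test} -> (notify, hops=2), (release, hops=2).
Iteration 3: edges from {notify,release} -> (build, hops=3), (scan, hops=3).
Iteration 4: no outgoing edges from {build,scan}; recursion stops.
SUM(hops) = 0 + 1 + 1 + 1 + 2 + 2 + 3 + 3 = 13.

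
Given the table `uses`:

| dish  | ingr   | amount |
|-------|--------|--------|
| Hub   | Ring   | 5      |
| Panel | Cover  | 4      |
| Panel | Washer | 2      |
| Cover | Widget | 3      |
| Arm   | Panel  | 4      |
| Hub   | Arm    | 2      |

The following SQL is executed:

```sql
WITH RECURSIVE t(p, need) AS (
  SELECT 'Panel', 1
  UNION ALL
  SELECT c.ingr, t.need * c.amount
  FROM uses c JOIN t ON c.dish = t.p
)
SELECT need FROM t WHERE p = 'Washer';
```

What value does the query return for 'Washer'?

2

Base: (Panel, need=1).
Iteration 1: components of {Panel} -> Cover = 1*4 = 4, Washer = 1*2 = 2.
Iteration 2: components of {Cover,Washer} -> Widget = 4*3 = 12.
Iteration 3: no further components; recursion stops.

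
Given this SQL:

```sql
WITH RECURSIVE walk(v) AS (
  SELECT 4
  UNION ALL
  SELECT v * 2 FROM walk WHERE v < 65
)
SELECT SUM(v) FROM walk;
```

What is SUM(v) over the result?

252

Base: v=4.
Iteration 1: 4 < 65 holds -> v = 4 * 2 = 8.
Iteration 2: 8 < 65 holds -> v = 8 * 2 = 16.
Iteration 3: 16 < 65 holds -> v = 16 * 2 = 32.
Iteration 4: 32 < 65 holds -> v = 32 * 2 = 64.
Iteration 5: 64 < 65 holds -> v = 64 * 2 = 128.
Iteration 6: 128 < 65 fails; recursion stops.
SUM(v) = 4 + 8 + 16 + 32 + 64 + 128 = 252.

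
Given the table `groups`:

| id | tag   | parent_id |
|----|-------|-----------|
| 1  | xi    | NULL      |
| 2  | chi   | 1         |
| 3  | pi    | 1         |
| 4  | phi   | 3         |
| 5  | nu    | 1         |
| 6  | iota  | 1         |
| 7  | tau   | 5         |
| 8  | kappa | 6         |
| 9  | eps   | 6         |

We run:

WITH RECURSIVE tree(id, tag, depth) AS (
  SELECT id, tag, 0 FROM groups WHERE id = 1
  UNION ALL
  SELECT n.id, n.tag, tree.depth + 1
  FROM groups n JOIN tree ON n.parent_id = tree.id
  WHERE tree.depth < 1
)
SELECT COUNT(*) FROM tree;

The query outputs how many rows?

Base: id=1 (xi) at depth 0.
Iteration 1: rows with parent_id in {1} -> chi (id 2, depth 1), pi (id 3, depth 1), nu (id 5, depth 1), iota (id 6, depth 1).
Iteration 2: depth < 1 fails for all current rows; recursion stops.
Total rows emitted: 5.

5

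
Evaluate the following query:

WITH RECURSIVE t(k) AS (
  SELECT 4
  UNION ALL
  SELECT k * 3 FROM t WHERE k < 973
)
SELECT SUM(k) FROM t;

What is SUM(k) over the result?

4372

Base: k=4.
Iteration 1: 4 < 973 holds -> k = 4 * 3 = 12.
Iteration 2: 12 < 973 holds -> k = 12 * 3 = 36.
Iteration 3: 36 < 973 holds -> k = 36 * 3 = 108.
Iteration 4: 108 < 973 holds -> k = 108 * 3 = 324.
Iteration 5: 324 < 973 holds -> k = 324 * 3 = 972.
Iteration 6: 972 < 973 holds -> k = 972 * 3 = 2916.
Iteration 7: 2916 < 973 fails; recursion stops.
SUM(k) = 4 + 12 + 36 + 108 + 324 + 972 + 2916 = 4372.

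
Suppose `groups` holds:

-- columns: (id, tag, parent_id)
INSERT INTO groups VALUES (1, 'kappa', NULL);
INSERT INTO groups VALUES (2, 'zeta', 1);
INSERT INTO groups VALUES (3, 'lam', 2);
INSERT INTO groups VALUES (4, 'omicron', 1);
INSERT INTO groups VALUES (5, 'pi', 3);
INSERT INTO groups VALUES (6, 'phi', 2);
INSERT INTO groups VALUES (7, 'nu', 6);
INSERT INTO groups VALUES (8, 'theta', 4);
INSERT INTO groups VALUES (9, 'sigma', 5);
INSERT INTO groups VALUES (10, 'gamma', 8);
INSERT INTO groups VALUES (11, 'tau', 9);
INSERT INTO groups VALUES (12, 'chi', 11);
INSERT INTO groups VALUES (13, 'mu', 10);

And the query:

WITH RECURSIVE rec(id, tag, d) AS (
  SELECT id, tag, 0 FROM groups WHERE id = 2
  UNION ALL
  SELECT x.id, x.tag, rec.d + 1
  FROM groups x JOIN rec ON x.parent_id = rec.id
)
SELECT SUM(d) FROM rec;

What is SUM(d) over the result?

18

Base: id=2 (zeta) at d 0.
Iteration 1: rows with parent_id in {2} -> lam (id 3, d 1), phi (id 6, d 1).
Iteration 2: rows with parent_id in {3,6} -> pi (id 5, d 2), nu (id 7, d 2).
Iteration 3: rows with parent_id in {5,7} -> sigma (id 9, d 3).
Iteration 4: rows with parent_id in {9} -> tau (id 11, d 4).
Iteration 5: rows with parent_id in {11} -> chi (id 12, d 5).
Iteration 6: no rows with parent_id in {12}; recursion stops.
SUM(d) = 0 + 1 + 1 + 2 + 2 + 3 + 4 + 5 = 18.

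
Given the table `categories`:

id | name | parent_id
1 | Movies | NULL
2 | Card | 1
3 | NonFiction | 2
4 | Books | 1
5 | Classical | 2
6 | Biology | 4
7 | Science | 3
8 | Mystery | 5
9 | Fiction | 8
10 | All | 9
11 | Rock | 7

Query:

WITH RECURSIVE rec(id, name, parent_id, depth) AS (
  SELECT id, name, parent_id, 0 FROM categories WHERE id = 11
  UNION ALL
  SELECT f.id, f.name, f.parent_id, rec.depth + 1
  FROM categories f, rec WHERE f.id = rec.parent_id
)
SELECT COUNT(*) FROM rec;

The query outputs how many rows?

Base: id=11 (Rock), parent_id=7, depth 0.
Iteration 1: join on id=7 -> Science (id 7, parent_id=3, depth 1).
Iteration 2: join on id=3 -> NonFiction (id 3, parent_id=2, depth 2).
Iteration 3: join on id=2 -> Card (id 2, parent_id=1, depth 3).
Iteration 4: join on id=1 -> Movies (id 1, parent_id=NULL, depth 4).
Iteration 5: parent_id is NULL; no match; recursion stops.
Total rows emitted: 5.

5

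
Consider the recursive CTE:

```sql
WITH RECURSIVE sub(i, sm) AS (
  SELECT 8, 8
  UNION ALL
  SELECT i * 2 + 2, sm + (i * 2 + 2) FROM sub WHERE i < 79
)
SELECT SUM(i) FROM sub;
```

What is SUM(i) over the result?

Base: i=8, sm=8.
Iteration 1: 8 < 79 holds -> i = 8 * 2 + 2 = 18, sm = 8 + 18 = 26.
Iteration 2: 18 < 79 holds -> i = 18 * 2 + 2 = 38, sm = 26 + 38 = 64.
Iteration 3: 38 < 79 holds -> i = 38 * 2 + 2 = 78, sm = 64 + 78 = 142.
Iteration 4: 78 < 79 holds -> i = 78 * 2 + 2 = 158, sm = 142 + 158 = 300.
Iteration 5: 158 < 79 fails; recursion stops.
SUM(i) = 8 + 18 + 38 + 78 + 158 = 300.

300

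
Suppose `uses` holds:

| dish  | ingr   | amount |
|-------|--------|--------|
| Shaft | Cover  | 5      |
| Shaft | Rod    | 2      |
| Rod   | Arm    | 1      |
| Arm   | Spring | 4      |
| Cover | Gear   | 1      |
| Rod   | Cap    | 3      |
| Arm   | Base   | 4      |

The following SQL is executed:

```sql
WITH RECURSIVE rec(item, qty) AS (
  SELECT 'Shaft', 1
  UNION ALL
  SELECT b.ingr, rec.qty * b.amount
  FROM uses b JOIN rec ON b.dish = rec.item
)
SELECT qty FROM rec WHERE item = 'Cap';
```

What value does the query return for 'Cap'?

Base: (Shaft, qty=1).
Iteration 1: components of {Shaft} -> Cover = 1*5 = 5, Rod = 1*2 = 2.
Iteration 2: components of {Cover,Rod} -> Arm = 2*1 = 2, Cap = 2*3 = 6, Gear = 5*1 = 5.
Iteration 3: components of {Arm,Cap,Gear} -> Base = 2*4 = 8, Spring = 2*4 = 8.
Iteration 4: no further components; recursion stops.

6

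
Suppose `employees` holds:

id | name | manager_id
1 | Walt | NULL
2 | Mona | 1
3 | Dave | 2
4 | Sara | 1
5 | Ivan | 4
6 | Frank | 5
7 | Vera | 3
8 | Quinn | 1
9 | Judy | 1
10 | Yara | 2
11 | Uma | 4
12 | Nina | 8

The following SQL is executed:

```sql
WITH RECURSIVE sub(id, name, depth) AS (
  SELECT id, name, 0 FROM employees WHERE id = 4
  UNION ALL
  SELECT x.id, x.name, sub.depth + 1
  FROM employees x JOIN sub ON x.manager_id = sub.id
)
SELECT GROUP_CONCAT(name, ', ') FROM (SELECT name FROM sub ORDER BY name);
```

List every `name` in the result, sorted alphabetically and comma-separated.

Frank, Ivan, Sara, Uma

Base: id=4 (Sara) at depth 0.
Iteration 1: rows with manager_id in {4} -> Ivan (id 5, depth 1), Uma (id 11, depth 1).
Iteration 2: rows with manager_id in {5,11} -> Frank (id 6, depth 2).
Iteration 3: no rows with manager_id in {6}; recursion stops.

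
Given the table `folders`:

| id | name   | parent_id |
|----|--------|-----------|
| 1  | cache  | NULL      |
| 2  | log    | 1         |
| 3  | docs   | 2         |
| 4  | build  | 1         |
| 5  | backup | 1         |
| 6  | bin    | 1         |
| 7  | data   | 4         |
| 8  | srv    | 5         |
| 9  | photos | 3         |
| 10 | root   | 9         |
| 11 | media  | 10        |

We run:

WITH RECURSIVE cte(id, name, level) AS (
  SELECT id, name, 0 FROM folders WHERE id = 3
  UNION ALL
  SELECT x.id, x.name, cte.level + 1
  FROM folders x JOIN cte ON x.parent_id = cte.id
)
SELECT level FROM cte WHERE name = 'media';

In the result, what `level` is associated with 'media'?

Base: id=3 (docs) at level 0.
Iteration 1: rows with parent_id in {3} -> photos (id 9, level 1).
Iteration 2: rows with parent_id in {9} -> root (id 10, level 2).
Iteration 3: rows with parent_id in {10} -> media (id 11, level 3).
Iteration 4: no rows with parent_id in {11}; recursion stops.

3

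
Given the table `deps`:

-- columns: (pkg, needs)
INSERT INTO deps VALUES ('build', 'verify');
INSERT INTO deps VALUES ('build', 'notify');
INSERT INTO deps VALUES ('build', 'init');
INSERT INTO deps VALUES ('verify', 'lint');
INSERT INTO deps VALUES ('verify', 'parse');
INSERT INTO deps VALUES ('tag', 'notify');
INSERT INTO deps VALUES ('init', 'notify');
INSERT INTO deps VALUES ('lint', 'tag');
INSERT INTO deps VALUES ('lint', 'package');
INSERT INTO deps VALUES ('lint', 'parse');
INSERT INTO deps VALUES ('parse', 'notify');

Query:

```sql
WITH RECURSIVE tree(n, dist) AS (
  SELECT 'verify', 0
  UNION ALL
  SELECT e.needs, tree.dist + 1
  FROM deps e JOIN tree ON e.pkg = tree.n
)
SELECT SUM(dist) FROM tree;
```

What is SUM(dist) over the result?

Base: (verify, dist=0).
Iteration 1: edges from {verify} -> (lint, dist=1), (parse, dist=1).
Iteration 2: edges from {lint,parse} -> (notify, dist=2), (package, dist=2), (parse, dist=2), (tag, dist=2).
Iteration 3: edges from {notify,package,parse,tag} -> (notify, dist=3) x2. [UNION ALL keeps all 2 new rows, including repeats]
Iteration 4: no outgoing edges from {notify}; recursion stops.
SUM(dist) = 0 + 1 + 1 + 2 + 2 + 2 + 2 + 3 + 3 = 16.

16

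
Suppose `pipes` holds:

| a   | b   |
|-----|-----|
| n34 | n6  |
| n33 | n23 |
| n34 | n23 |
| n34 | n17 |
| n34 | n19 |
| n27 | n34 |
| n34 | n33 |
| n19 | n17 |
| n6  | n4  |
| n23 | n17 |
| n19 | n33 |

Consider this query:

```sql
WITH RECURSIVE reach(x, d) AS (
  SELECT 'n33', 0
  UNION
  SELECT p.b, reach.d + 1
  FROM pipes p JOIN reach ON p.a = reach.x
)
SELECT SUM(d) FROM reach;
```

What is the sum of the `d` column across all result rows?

3

Base: (n33, d=0).
Iteration 1: edges from {n33} -> (n23, d=1).
Iteration 2: edges from {n23} -> (n17, d=2).
Iteration 3: no outgoing edges from {n17}; recursion stops.
SUM(d) = 0 + 1 + 2 = 3.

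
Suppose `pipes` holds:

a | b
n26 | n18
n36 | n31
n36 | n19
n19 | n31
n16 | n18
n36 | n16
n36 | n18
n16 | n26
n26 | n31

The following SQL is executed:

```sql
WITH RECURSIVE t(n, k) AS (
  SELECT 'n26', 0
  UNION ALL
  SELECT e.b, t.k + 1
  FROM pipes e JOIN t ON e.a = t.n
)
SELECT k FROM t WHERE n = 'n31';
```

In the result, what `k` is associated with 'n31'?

Base: (n26, k=0).
Iteration 1: edges from {n26} -> (n18, k=1), (n31, k=1).
Iteration 2: no outgoing edges from {n18,n31}; recursion stops.

1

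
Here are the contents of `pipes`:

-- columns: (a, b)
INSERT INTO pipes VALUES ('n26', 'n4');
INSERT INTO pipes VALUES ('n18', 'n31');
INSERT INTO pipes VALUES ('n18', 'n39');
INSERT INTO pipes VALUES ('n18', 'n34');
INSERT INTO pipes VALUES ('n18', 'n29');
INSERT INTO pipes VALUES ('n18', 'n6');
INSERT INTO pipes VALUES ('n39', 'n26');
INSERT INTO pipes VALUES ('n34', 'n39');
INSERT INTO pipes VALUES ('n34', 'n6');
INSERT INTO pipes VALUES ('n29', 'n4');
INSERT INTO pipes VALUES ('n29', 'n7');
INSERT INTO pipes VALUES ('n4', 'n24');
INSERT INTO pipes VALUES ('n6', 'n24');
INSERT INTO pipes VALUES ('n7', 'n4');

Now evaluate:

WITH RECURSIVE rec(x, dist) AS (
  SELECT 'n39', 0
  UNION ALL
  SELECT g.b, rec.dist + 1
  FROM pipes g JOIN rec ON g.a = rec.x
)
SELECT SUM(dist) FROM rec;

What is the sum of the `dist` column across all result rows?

Base: (n39, dist=0).
Iteration 1: edges from {n39} -> (n26, dist=1).
Iteration 2: edges from {n26} -> (n4, dist=2).
Iteration 3: edges from {n4} -> (n24, dist=3).
Iteration 4: no outgoing edges from {n24}; recursion stops.
SUM(dist) = 0 + 1 + 2 + 3 = 6.

6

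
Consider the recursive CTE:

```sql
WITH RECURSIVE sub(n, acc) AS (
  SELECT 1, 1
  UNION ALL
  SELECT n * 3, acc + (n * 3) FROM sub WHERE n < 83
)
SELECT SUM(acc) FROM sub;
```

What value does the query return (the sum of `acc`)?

Base: n=1, acc=1.
Iteration 1: 1 < 83 holds -> n = 1 * 3 = 3, acc = 1 + 3 = 4.
Iteration 2: 3 < 83 holds -> n = 3 * 3 = 9, acc = 4 + 9 = 13.
Iteration 3: 9 < 83 holds -> n = 9 * 3 = 27, acc = 13 + 27 = 40.
Iteration 4: 27 < 83 holds -> n = 27 * 3 = 81, acc = 40 + 81 = 121.
Iteration 5: 81 < 83 holds -> n = 81 * 3 = 243, acc = 121 + 243 = 364.
Iteration 6: 243 < 83 fails; recursion stops.
SUM(acc) = 1 + 4 + 13 + 40 + 121 + 364 = 543.

543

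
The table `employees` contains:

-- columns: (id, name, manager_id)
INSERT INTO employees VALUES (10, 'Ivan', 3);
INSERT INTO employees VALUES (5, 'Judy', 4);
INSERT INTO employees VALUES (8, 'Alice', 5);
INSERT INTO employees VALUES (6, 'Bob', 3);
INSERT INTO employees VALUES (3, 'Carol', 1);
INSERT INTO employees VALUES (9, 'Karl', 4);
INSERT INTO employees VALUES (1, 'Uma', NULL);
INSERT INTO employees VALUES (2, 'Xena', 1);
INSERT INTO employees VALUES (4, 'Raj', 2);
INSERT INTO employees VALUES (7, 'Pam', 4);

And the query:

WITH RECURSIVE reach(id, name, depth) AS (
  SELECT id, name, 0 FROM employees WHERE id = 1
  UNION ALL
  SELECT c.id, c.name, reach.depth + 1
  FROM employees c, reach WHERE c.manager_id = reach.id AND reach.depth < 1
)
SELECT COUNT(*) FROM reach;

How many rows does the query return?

Base: id=1 (Uma) at depth 0.
Iteration 1: rows with manager_id in {1} -> Xena (id 2, depth 1), Carol (id 3, depth 1).
Iteration 2: depth < 1 fails for all current rows; recursion stops.
Total rows emitted: 3.

3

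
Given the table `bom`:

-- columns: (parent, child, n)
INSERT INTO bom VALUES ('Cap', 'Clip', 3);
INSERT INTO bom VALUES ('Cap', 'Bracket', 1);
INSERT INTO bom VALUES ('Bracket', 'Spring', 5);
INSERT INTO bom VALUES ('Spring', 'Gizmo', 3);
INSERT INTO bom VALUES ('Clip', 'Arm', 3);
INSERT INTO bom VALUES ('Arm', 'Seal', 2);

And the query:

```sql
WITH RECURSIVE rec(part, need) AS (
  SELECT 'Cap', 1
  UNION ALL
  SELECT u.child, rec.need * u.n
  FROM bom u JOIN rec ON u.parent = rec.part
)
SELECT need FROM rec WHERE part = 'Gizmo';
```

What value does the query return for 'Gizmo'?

15

Base: (Cap, need=1).
Iteration 1: components of {Cap} -> Bracket = 1*1 = 1, Clip = 1*3 = 3.
Iteration 2: components of {Bracket,Clip} -> Arm = 3*3 = 9, Spring = 1*5 = 5.
Iteration 3: components of {Arm,Spring} -> Gizmo = 5*3 = 15, Seal = 9*2 = 18.
Iteration 4: no further components; recursion stops.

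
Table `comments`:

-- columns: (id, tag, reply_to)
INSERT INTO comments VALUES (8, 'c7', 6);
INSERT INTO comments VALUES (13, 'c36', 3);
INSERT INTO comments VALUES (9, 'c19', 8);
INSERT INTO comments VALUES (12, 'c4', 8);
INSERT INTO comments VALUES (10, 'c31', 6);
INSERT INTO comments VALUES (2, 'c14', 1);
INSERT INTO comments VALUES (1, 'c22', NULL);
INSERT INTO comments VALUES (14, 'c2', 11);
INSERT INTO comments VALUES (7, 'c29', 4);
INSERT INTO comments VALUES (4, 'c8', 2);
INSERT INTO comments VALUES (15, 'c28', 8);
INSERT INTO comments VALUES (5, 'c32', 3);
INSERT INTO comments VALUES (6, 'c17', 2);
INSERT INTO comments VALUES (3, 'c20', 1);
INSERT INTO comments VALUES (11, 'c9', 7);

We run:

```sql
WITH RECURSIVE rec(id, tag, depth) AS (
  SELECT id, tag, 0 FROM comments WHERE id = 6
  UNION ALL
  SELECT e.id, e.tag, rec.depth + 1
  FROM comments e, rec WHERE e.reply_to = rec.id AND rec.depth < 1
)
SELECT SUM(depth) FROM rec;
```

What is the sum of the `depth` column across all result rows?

Base: id=6 (c17) at depth 0.
Iteration 1: rows with reply_to in {6} -> c7 (id 8, depth 1), c31 (id 10, depth 1).
Iteration 2: depth < 1 fails for all current rows; recursion stops.
SUM(depth) = 0 + 1 + 1 = 2.

2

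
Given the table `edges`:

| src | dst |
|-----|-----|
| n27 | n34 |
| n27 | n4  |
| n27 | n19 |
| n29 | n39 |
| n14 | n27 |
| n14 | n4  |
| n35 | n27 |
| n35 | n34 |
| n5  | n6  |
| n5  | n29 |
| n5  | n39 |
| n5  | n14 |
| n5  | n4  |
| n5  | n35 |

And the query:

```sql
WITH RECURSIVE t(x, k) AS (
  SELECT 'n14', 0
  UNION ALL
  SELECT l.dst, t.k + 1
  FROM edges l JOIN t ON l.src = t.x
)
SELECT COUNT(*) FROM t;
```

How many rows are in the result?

6

Base: (n14, k=0).
Iteration 1: edges from {n14} -> (n27, k=1), (n4, k=1).
Iteration 2: edges from {n27,n4} -> (n19, k=2), (n34, k=2), (n4, k=2).
Iteration 3: no outgoing edges from {n19,n34,n4}; recursion stops.
Total rows emitted: 6.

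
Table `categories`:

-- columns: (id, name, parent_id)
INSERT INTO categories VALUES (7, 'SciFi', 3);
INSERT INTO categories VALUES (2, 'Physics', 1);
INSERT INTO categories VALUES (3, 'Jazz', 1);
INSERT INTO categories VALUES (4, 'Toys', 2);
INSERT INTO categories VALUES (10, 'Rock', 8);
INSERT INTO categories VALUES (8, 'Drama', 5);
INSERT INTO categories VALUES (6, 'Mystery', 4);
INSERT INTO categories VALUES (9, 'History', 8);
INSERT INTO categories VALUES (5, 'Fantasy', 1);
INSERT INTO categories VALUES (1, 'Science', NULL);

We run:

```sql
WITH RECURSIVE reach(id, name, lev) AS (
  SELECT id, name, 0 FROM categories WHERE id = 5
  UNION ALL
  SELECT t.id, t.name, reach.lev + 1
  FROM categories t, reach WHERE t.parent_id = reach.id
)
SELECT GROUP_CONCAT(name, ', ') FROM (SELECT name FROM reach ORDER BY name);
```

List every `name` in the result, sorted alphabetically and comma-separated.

Drama, Fantasy, History, Rock

Base: id=5 (Fantasy) at lev 0.
Iteration 1: rows with parent_id in {5} -> Drama (id 8, lev 1).
Iteration 2: rows with parent_id in {8} -> History (id 9, lev 2), Rock (id 10, lev 2).
Iteration 3: no rows with parent_id in {9,10}; recursion stops.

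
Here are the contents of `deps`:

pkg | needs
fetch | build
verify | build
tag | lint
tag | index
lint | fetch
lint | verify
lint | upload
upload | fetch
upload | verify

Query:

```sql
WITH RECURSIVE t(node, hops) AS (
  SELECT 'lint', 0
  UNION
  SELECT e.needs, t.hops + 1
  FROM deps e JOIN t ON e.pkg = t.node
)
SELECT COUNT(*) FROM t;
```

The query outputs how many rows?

8

Base: (lint, hops=0).
Iteration 1: edges from {lint} -> (fetch, hops=1), (upload, hops=1), (verify, hops=1).
Iteration 2: edges from {fetch,upload,verify} -> (build, hops=2), (fetch, hops=2), (verify, hops=2). [UNION drops 1 duplicate row(s)]
Iteration 3: edges from {build,fetch,verify} -> (build, hops=3). [UNION drops 1 duplicate row(s)]
Iteration 4: no outgoing edges from {build}; recursion stops.
Total rows emitted: 8.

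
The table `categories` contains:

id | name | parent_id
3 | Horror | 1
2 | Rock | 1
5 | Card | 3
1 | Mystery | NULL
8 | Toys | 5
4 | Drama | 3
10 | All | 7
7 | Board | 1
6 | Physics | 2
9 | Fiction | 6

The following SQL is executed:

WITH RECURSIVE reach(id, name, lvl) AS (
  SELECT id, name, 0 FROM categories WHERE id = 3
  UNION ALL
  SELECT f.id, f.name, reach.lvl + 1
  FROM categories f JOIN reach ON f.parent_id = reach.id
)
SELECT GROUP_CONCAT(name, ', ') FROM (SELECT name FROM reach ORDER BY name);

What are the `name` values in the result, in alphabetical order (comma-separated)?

Card, Drama, Horror, Toys

Base: id=3 (Horror) at lvl 0.
Iteration 1: rows with parent_id in {3} -> Drama (id 4, lvl 1), Card (id 5, lvl 1).
Iteration 2: rows with parent_id in {4,5} -> Toys (id 8, lvl 2).
Iteration 3: no rows with parent_id in {8}; recursion stops.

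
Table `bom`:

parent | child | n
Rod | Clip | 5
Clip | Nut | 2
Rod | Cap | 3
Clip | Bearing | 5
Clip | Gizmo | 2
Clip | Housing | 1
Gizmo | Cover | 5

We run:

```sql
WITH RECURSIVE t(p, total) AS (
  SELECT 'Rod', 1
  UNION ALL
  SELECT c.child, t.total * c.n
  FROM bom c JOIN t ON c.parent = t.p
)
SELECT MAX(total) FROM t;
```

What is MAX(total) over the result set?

50

Base: (Rod, total=1).
Iteration 1: components of {Rod} -> Cap = 1*3 = 3, Clip = 1*5 = 5.
Iteration 2: components of {Cap,Clip} -> Bearing = 5*5 = 25, Gizmo = 5*2 = 10, Housing = 5*1 = 5, Nut = 5*2 = 10.
Iteration 3: components of {Bearing,Gizmo,Housing,Nut} -> Cover = 10*5 = 50.
Iteration 4: no further components; recursion stops.
total values: 1, 5, 3, 10, 25, 10, 5, 50; the maximum is 50.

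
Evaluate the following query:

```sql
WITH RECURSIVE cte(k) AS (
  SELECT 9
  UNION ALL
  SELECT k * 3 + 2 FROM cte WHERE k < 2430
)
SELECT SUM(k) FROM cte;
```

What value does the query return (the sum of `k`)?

10923

Base: k=9.
Iteration 1: 9 < 2430 holds -> k = 9 * 3 + 2 = 29.
Iteration 2: 29 < 2430 holds -> k = 29 * 3 + 2 = 89.
Iteration 3: 89 < 2430 holds -> k = 89 * 3 + 2 = 269.
Iteration 4: 269 < 2430 holds -> k = 269 * 3 + 2 = 809.
Iteration 5: 809 < 2430 holds -> k = 809 * 3 + 2 = 2429.
Iteration 6: 2429 < 2430 holds -> k = 2429 * 3 + 2 = 7289.
Iteration 7: 7289 < 2430 fails; recursion stops.
SUM(k) = 9 + 29 + 89 + 269 + 809 + 2429 + 7289 = 10923.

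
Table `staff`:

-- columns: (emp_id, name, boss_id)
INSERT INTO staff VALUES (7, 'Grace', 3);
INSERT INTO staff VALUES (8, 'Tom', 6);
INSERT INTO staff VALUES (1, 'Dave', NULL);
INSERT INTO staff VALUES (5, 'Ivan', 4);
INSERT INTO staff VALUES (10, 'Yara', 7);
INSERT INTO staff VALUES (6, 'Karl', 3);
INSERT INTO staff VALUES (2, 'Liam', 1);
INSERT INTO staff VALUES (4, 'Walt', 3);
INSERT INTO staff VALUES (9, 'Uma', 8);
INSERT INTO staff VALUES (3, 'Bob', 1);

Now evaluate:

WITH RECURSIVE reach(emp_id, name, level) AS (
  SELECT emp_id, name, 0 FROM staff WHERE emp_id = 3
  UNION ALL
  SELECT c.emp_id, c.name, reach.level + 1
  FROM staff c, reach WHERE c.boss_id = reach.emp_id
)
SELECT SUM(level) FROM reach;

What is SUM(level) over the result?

Base: emp_id=3 (Bob) at level 0.
Iteration 1: rows with boss_id in {3} -> Walt (id 4, level 1), Karl (id 6, level 1), Grace (id 7, level 1).
Iteration 2: rows with boss_id in {4,6,7} -> Ivan (id 5, level 2), Tom (id 8, level 2), Yara (id 10, level 2).
Iteration 3: rows with boss_id in {5,8,10} -> Uma (id 9, level 3).
Iteration 4: no rows with boss_id in {9}; recursion stops.
SUM(level) = 0 + 1 + 1 + 1 + 2 + 2 + 2 + 3 = 12.

12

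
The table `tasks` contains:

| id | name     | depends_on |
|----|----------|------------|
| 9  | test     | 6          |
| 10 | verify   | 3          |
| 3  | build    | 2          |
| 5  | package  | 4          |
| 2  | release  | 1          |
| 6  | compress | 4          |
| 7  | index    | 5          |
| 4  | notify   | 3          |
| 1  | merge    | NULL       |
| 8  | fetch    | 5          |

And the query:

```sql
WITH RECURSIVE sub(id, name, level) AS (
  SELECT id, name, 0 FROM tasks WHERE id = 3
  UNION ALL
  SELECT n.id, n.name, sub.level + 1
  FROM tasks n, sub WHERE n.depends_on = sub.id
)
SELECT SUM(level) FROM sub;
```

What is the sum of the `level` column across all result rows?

15

Base: id=3 (build) at level 0.
Iteration 1: rows with depends_on in {3} -> notify (id 4, level 1), verify (id 10, level 1).
Iteration 2: rows with depends_on in {4,10} -> package (id 5, level 2), compress (id 6, level 2).
Iteration 3: rows with depends_on in {5,6} -> index (id 7, level 3), fetch (id 8, level 3), test (id 9, level 3).
Iteration 4: no rows with depends_on in {7,8,9}; recursion stops.
SUM(level) = 0 + 1 + 1 + 2 + 2 + 3 + 3 + 3 = 15.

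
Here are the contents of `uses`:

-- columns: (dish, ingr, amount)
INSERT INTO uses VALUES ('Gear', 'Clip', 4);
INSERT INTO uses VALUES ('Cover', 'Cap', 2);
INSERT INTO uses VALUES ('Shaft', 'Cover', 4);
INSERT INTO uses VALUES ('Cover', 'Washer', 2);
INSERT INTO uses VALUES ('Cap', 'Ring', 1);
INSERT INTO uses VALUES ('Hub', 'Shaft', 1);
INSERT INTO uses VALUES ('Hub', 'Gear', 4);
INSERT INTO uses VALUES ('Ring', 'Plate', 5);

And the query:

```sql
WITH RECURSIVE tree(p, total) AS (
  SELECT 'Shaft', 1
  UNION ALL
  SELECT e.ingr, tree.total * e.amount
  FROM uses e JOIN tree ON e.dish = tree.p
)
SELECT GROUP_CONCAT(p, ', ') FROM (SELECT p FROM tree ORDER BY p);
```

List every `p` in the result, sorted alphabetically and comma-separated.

Base: (Shaft, total=1).
Iteration 1: components of {Shaft} -> Cover = 1*4 = 4.
Iteration 2: components of {Cover} -> Cap = 4*2 = 8, Washer = 4*2 = 8.
Iteration 3: components of {Cap,Washer} -> Ring = 8*1 = 8.
Iteration 4: components of {Ring} -> Plate = 8*5 = 40.
Iteration 5: no further components; recursion stops.

Cap, Cover, Plate, Ring, Shaft, Washer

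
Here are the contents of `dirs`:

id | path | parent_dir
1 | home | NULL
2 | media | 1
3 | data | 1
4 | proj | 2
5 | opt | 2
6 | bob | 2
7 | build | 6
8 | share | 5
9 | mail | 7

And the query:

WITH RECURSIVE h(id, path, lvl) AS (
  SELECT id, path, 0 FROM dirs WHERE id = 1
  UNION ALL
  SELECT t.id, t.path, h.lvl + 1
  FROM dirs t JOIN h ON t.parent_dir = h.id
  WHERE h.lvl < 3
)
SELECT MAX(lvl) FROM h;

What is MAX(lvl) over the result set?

Base: id=1 (home) at lvl 0.
Iteration 1: rows with parent_dir in {1} -> media (id 2, lvl 1), data (id 3, lvl 1).
Iteration 2: rows with parent_dir in {2,3} -> proj (id 4, lvl 2), opt (id 5, lvl 2), bob (id 6, lvl 2).
Iteration 3: rows with parent_dir in {4,5,6} -> build (id 7, lvl 3), share (id 8, lvl 3).
Iteration 4: lvl < 3 fails for all current rows; recursion stops.
lvl values: 0, 1, 1, 2, 2, 2, 3, 3; the maximum is 3.

3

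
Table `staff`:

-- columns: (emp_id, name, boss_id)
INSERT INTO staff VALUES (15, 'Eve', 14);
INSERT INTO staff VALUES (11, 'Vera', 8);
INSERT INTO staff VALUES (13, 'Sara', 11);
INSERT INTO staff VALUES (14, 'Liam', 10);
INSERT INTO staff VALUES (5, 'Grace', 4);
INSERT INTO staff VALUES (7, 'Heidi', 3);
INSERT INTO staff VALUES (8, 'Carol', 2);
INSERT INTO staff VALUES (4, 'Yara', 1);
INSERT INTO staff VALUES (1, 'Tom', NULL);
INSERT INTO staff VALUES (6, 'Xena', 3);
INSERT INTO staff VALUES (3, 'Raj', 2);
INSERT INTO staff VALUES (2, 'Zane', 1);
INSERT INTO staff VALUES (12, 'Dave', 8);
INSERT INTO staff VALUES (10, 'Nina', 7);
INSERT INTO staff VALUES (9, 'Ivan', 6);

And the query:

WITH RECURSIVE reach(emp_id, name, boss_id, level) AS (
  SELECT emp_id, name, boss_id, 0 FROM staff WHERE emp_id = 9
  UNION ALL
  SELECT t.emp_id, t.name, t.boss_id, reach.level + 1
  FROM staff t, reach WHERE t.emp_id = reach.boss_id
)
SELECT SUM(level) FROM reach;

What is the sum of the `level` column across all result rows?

10

Base: emp_id=9 (Ivan), boss_id=6, level 0.
Iteration 1: join on emp_id=6 -> Xena (id 6, boss_id=3, level 1).
Iteration 2: join on emp_id=3 -> Raj (id 3, boss_id=2, level 2).
Iteration 3: join on emp_id=2 -> Zane (id 2, boss_id=1, level 3).
Iteration 4: join on emp_id=1 -> Tom (id 1, boss_id=NULL, level 4).
Iteration 5: boss_id is NULL; no match; recursion stops.
SUM(level) = 0 + 1 + 2 + 3 + 4 = 10.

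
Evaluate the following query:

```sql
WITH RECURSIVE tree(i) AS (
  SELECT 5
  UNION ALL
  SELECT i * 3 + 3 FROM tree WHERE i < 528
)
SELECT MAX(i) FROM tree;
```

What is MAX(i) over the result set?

Base: i=5.
Iteration 1: 5 < 528 holds -> i = 5 * 3 + 3 = 18.
Iteration 2: 18 < 528 holds -> i = 18 * 3 + 3 = 57.
Iteration 3: 57 < 528 holds -> i = 57 * 3 + 3 = 174.
Iteration 4: 174 < 528 holds -> i = 174 * 3 + 3 = 525.
Iteration 5: 525 < 528 holds -> i = 525 * 3 + 3 = 1578.
Iteration 6: 1578 < 528 fails; recursion stops.
i values: 5, 18, 57, 174, 525, 1578; the maximum is 1578.

1578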